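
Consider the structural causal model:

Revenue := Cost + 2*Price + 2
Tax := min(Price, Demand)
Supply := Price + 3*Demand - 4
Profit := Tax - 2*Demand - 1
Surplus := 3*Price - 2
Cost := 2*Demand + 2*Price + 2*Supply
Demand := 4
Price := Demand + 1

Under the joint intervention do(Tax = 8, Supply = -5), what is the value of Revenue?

20

Under do(Tax = 8, Supply = -5), each intervened variable's structural equation is replaced by its fixed value.
Price = Demand + 1  [with Demand=4]  = 5
Cost = 2*Demand + 2*Price + 2*Supply  [with Demand=4, Price=5, Supply=-5]  = 8
Revenue = Cost + 2*Price + 2  [with Cost=8, Price=5]  = 20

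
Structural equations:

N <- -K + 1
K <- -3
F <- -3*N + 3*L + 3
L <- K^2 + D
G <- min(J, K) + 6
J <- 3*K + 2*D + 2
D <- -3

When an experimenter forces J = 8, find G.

The intervention breaks the incoming arrows to J: J <- 3*K + 2*D + 2 no longer applies, and J = 8.
G = min(J, K) + 6  [with J=8, K=-3]  = 3

3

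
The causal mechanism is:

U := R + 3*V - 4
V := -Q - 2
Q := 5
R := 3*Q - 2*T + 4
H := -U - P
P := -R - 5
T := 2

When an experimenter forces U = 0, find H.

Intervening sets U = 0 and removes its equation (U := R + 3*V - 4).
R = 3*Q - 2*T + 4  [with Q=5, T=2]  = 15
P = -R - 5  [with R=15]  = -20
H = -U - P  [with U=0, P=-20]  = 20

20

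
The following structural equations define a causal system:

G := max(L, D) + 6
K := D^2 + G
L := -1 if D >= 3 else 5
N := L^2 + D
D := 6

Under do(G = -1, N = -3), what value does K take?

35

Setting G = -1, N = -3 by intervention discards those variables' equations.
K = D^2 + G  [with D=6, G=-1]  = 35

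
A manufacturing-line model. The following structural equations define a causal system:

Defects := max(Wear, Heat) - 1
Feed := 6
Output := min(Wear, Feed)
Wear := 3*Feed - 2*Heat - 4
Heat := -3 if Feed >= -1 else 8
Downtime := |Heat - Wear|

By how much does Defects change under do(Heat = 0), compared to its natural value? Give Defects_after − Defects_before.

Under do(Heat=0), the mechanism Heat := -3 if Feed >= -1 else 8 is discarded; Heat is fixed at 0.
Wear = 3*Feed - 2*Heat - 4  [with Feed=6, Heat=0]  = 14
Defects = max(Wear, Heat) - 1  [with Wear=14, Heat=0]  = 13
Without intervention: Heat = -3 if Feed >= -1 else 8  [with Feed=6]  = -3; Wear = 3*Feed - 2*Heat - 4  [with Feed=6, Heat=-3]  = 20; Defects = max(Wear, Heat) - 1  [with Wear=20, Heat=-3]  = 19.
Change = 13 − 19 = -6.

-6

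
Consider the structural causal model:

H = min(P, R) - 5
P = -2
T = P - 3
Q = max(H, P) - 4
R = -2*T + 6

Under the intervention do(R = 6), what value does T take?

Under do(R=6), the mechanism R = -2*T + 6 is discarded; R is fixed at 6.
Since T is not a descendant of the intervened variable, it is unaffected.
T = P - 3  [with P=-2]  = -5

-5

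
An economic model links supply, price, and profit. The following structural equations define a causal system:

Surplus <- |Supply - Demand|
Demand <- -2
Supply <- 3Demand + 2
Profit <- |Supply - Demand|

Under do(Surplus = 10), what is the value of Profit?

2

Under do(Surplus=10), the mechanism Surplus <- |Supply - Demand| is discarded; Surplus is fixed at 10.
Since Profit is not a descendant of the intervened variable, it is unaffected.
Supply = 3Demand + 2  [with Demand=-2]  = -4
Profit = |Supply - Demand|  [with Supply=-4, Demand=-2]  = 2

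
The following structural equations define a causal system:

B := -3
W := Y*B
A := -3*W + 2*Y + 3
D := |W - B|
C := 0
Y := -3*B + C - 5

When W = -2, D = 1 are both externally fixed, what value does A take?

17

The joint intervention fixes W = -2, D = 1, removing each variable's own equation.
Y = -3*B + C - 5  [with B=-3, C=0]  = 4
A = -3*W + 2*Y + 3  [with W=-2, Y=4]  = 17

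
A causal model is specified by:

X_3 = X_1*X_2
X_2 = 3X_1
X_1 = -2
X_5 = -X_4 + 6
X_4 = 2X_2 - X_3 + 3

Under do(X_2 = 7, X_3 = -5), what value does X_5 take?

-16

Under do(X_2 = 7, X_3 = -5), each intervened variable's structural equation is replaced by its fixed value.
X_4 = 2X_2 - X_3 + 3  [with X_2=7, X_3=-5]  = 22
X_5 = -X_4 + 6  [with X_4=22]  = -16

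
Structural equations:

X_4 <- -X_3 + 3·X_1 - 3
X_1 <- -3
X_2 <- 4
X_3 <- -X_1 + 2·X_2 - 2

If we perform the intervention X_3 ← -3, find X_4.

The intervention breaks the incoming arrows to X_3: X_3 <- -X_1 + 2·X_2 - 2 no longer applies, and X_3 = -3.
X_4 = -X_3 + 3·X_1 - 3  [with X_3=-3, X_1=-3]  = -9

-9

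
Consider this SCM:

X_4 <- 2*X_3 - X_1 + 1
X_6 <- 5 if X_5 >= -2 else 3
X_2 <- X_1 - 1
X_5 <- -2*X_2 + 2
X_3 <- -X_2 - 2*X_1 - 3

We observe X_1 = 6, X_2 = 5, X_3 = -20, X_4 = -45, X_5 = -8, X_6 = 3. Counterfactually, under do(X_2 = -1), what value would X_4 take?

-33

Under do(X_2=-1), the mechanism X_2 <- X_1 - 1 is discarded; X_2 is fixed at -1.
X_3 = -X_2 - 2*X_1 - 3  [with X_2=-1, X_1=6]  = -14
X_4 = 2*X_3 - X_1 + 1  [with X_3=-14, X_1=6]  = -33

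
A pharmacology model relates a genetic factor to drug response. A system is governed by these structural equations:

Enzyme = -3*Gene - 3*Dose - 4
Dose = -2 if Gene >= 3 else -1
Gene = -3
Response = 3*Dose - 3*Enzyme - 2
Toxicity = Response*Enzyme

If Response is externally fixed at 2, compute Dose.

The intervention breaks the incoming arrows to Response: Response = 3*Dose - 3*Enzyme - 2 no longer applies, and Response = 2.
Since Dose is not a descendant of the intervened variable, it is unaffected.
Dose = -2 if Gene >= 3 else -1  [with Gene=-3]  = -1

-1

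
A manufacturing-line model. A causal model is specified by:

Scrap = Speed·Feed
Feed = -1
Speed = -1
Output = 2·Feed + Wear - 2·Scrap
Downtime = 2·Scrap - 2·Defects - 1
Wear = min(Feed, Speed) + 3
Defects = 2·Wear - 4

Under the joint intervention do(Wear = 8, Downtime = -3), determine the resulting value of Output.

4

Under do(Wear = 8, Downtime = -3), each intervened variable's structural equation is replaced by its fixed value.
Scrap = Speed·Feed  [with Speed=-1, Feed=-1]  = 1
Output = 2·Feed + Wear - 2·Scrap  [with Feed=-1, Wear=8, Scrap=1]  = 4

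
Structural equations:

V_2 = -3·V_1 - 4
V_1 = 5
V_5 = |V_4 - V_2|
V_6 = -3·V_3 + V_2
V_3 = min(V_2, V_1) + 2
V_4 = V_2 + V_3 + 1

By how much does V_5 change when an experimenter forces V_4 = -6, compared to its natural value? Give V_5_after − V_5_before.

-3

Intervening sets V_4 = -6 and removes its equation (V_4 = V_2 + V_3 + 1).
V_2 = -3·V_1 - 4  [with V_1=5]  = -19
V_5 = |V_4 - V_2|  [with V_4=-6, V_2=-19]  = 13
Without intervention: V_2 = -3·V_1 - 4  [with V_1=5]  = -19; V_3 = min(V_2, V_1) + 2  [with V_2=-19, V_1=5]  = -17; V_4 = V_2 + V_3 + 1  [with V_2=-19, V_3=-17]  = -35; V_5 = |V_4 - V_2|  [with V_4=-35, V_2=-19]  = 16.
Change = 13 − 16 = -3.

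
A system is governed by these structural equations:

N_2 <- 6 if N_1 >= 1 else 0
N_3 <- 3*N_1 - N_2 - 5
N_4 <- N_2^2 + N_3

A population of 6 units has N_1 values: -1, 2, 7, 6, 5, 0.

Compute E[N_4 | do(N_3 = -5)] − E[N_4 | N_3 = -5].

6

Every unit gets N_3=-5 under the intervention. N_4 values become -5, 31, 31, 31, 31, -5; E[N_4|do(N_3=-5)] = 19.
Observing N_3=-5 restricts to units where N_3's equation naturally yields -5: N_1 ∈ {2, 0}. In that subpopulation N_4 = 31, -5, mean 13.
Difference = 19 − 13 = 6.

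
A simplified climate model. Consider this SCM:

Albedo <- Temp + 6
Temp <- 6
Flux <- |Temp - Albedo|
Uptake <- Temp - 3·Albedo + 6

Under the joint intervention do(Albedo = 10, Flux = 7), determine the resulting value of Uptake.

-18

Setting Albedo = 10, Flux = 7 by intervention discards those variables' equations.
Uptake = Temp - 3·Albedo + 6  [with Temp=6, Albedo=10]  = -18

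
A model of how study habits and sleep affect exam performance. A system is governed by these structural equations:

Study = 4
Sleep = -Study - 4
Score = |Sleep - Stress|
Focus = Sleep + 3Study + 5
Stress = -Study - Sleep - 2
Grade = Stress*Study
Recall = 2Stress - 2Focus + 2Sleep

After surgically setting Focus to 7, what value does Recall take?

Under do(Focus=7), the mechanism Focus = Sleep + 3Study + 5 is discarded; Focus is fixed at 7.
Sleep = -Study - 4  [with Study=4]  = -8
Stress = -Study - Sleep - 2  [with Study=4, Sleep=-8]  = 2
Recall = 2Stress - 2Focus + 2Sleep  [with Stress=2, Focus=7, Sleep=-8]  = -26

-26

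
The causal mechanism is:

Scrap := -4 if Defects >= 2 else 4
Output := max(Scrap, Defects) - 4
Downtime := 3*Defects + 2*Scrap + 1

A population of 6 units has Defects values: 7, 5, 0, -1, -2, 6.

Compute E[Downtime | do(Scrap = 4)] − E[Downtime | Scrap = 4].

Every unit gets Scrap=4 under the intervention. Downtime values become 30, 24, 9, 6, 3, 27; E[Downtime|do(Scrap=4)] = 16.5.
E[Downtime|Scrap=4] averages over only the 3 units with Scrap=4 (Defects = 0, -1, -2): Downtime = 9, 6, 3, mean 6.
Difference = 16.5 − 6 = 10.5.

10.5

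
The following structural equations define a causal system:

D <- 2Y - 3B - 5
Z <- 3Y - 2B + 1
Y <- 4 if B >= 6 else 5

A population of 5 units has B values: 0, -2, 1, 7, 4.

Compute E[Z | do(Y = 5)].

do(Y=5) breaks Y's dependence on B. With Y=5 fixed, Z across the units is 16, 20, 14, 2, 8, mean 12.

12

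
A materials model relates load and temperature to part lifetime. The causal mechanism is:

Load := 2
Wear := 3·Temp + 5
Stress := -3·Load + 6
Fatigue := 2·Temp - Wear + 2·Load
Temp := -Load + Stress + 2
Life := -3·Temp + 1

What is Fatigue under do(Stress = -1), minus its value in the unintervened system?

do(Stress=-1) replaces the equation Stress := -3·Load + 6 with the constant Stress = -1.
Temp = -Load + Stress + 2  [with Load=2, Stress=-1]  = -1
Wear = 3·Temp + 5  [with Temp=-1]  = 2
Fatigue = 2·Temp - Wear + 2·Load  [with Temp=-1, Wear=2, Load=2]  = 0
Without intervention: Stress = -3·Load + 6  [with Load=2]  = 0; Temp = -Load + Stress + 2  [with Load=2, Stress=0]  = 0; Wear = 3·Temp + 5  [with Temp=0]  = 5; Fatigue = 2·Temp - Wear + 2·Load  [with Temp=0, Wear=5, Load=2]  = -1.
Change = 0 − (-1) = 1.

1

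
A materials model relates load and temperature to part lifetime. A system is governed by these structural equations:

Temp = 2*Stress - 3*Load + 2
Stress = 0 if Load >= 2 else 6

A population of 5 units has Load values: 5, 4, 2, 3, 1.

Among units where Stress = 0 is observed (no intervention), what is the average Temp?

Conditioning on Stress=0 selects the 4 unit(s) with Load ∈ {5, 4, 2, 3}. Their Temp values: -13, -10, -4, -7. Mean = -8.5.

-8.5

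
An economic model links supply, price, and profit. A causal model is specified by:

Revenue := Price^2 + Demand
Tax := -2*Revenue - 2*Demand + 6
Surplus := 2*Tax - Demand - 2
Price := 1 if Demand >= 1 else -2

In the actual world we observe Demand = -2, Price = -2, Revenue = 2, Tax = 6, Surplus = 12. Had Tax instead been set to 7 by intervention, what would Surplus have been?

14

Intervening sets Tax = 7 and removes its equation (Tax := -2*Revenue - 2*Demand + 6).
Surplus = 2*Tax - Demand - 2  [with Tax=7, Demand=-2]  = 14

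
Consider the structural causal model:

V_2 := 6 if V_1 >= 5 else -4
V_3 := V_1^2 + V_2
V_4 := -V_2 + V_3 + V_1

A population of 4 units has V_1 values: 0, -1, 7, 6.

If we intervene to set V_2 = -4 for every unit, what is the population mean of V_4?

The intervention sets V_2=-4 in all 4 units regardless of V_1. Recomputing V_4 per unit gives 0, 0, 56, 42; average 24.5.

24.5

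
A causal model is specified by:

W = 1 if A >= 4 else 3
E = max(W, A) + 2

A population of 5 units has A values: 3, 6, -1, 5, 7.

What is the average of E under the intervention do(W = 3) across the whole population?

6.8

The intervention sets W=3 in all 5 units regardless of A. Recomputing E per unit gives 5, 8, 5, 7, 9; average 6.8.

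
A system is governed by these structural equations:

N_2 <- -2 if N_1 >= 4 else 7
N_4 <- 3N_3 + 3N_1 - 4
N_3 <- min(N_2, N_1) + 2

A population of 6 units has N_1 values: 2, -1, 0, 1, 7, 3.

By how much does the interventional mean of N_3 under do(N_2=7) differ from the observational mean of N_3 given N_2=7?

do(N_2=7) breaks N_2's dependence on N_1. With N_2=7 fixed, N_3 across the units is 4, 1, 2, 3, 9, 5, mean 4.
Conditioning on N_2=7 selects the 5 unit(s) with N_1 ∈ {2, -1, 0, 1, 3}. Their N_3 values: 4, 1, 2, 3, 5. Mean = 3.
Difference = 4 − 3 = 1.

1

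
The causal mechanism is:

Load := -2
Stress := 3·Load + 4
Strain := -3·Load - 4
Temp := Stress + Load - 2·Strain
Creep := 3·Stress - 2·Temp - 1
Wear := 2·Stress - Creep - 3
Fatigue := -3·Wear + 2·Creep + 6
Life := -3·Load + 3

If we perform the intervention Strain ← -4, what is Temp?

The intervention breaks the incoming arrows to Strain: Strain := -3·Load - 4 no longer applies, and Strain = -4.
Stress = 3·Load + 4  [with Load=-2]  = -2
Temp = Stress + Load - 2·Strain  [with Stress=-2, Load=-2, Strain=-4]  = 4

4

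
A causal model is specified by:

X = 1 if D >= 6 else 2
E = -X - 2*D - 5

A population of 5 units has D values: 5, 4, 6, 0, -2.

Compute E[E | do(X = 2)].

The intervention sets X=2 in all 5 units regardless of D. Recomputing E per unit gives -17, -15, -19, -7, -3; average -12.2.

-12.2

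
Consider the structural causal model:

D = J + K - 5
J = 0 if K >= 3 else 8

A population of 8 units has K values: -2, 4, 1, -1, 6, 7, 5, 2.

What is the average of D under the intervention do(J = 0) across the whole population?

-2.25

Under do(J=0), J's equation is replaced by J=0 for every unit. Per-unit D: -7, -1, -4, -6, 1, 2, 0, -3. Mean = -2.25.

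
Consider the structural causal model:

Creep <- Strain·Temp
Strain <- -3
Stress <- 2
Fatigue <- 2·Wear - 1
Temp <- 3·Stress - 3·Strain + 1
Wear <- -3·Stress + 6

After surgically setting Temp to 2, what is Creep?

-6

The intervention breaks the incoming arrows to Temp: Temp <- 3·Stress - 3·Strain + 1 no longer applies, and Temp = 2.
Creep = Strain·Temp  [with Strain=-3, Temp=2]  = -6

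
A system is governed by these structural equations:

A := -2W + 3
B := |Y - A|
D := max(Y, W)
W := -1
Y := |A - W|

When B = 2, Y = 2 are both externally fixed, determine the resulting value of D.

The joint intervention fixes B = 2, Y = 2, removing each variable's own equation.
D = max(Y, W)  [with Y=2, W=-1]  = 2

2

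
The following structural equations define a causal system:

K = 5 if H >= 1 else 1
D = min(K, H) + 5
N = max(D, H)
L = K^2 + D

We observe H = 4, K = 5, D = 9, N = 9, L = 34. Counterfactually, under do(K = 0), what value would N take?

Under do(K=0), the mechanism K = 5 if H >= 1 else 1 is discarded; K is fixed at 0.
D = min(K, H) + 5  [with K=0, H=4]  = 5
N = max(D, H)  [with D=5, H=4]  = 5

5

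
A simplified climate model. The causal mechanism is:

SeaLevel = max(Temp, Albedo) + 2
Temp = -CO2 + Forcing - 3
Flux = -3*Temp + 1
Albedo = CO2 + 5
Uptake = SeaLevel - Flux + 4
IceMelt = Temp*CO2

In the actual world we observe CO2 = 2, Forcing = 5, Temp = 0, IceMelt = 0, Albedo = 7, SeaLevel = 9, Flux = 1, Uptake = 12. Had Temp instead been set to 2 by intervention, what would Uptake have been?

18

The intervention breaks the incoming arrows to Temp: Temp = -CO2 + Forcing - 3 no longer applies, and Temp = 2.
Albedo = CO2 + 5  [with CO2=2]  = 7
SeaLevel = max(Temp, Albedo) + 2  [with Temp=2, Albedo=7]  = 9
Flux = -3*Temp + 1  [with Temp=2]  = -5
Uptake = SeaLevel - Flux + 4  [with SeaLevel=9, Flux=-5]  = 18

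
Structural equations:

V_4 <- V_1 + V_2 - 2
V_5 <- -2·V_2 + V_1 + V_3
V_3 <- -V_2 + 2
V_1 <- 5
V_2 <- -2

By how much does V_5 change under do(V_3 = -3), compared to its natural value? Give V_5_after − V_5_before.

-7

do(V_3=-3) replaces the equation V_3 <- -V_2 + 2 with the constant V_3 = -3.
V_5 = -2·V_2 + V_1 + V_3  [with V_2=-2, V_1=5, V_3=-3]  = 6
Without intervention: V_3 = -V_2 + 2  [with V_2=-2]  = 4; V_5 = -2·V_2 + V_1 + V_3  [with V_2=-2, V_1=5, V_3=4]  = 13.
Change = 6 − 13 = -7.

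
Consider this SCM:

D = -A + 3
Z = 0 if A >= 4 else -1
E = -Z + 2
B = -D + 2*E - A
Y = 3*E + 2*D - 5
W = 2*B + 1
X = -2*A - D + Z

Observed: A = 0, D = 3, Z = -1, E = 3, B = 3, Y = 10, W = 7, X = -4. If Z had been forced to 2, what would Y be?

1

The intervention breaks the incoming arrows to Z: Z = 0 if A >= 4 else -1 no longer applies, and Z = 2.
D = -A + 3  [with A=0]  = 3
E = -Z + 2  [with Z=2]  = 0
Y = 3*E + 2*D - 5  [with E=0, D=3]  = 1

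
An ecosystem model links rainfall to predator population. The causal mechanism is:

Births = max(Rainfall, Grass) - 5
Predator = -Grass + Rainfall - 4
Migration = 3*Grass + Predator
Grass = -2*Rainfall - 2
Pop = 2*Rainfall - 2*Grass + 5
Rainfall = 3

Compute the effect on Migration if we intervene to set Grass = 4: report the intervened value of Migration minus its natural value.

do(Grass=4) replaces the equation Grass = -2*Rainfall - 2 with the constant Grass = 4.
Predator = -Grass + Rainfall - 4  [with Grass=4, Rainfall=3]  = -5
Migration = 3*Grass + Predator  [with Grass=4, Predator=-5]  = 7
Without intervention: Grass = -2*Rainfall - 2  [with Rainfall=3]  = -8; Predator = -Grass + Rainfall - 4  [with Grass=-8, Rainfall=3]  = 7; Migration = 3*Grass + Predator  [with Grass=-8, Predator=7]  = -17.
Change = 7 − (-17) = 24.

24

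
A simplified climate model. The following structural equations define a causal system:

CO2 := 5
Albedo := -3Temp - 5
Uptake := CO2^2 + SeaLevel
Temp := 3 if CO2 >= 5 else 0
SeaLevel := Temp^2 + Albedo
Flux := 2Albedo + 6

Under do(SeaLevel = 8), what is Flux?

-22

Intervening sets SeaLevel = 8 and removes its equation (SeaLevel := Temp^2 + Albedo).
No directed path runs from SeaLevel to Flux, so Flux keeps its natural value.
Temp = 3 if CO2 >= 5 else 0  [with CO2=5]  = 3
Albedo = -3Temp - 5  [with Temp=3]  = -14
Flux = 2Albedo + 6  [with Albedo=-14]  = -22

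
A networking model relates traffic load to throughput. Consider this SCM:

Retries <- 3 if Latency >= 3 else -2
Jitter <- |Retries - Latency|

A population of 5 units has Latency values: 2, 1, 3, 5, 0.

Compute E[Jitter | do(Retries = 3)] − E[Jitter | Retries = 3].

0.6

Under do(Retries=3), Retries's equation is replaced by Retries=3 for every unit. Per-unit Jitter: 1, 2, 0, 2, 3. Mean = 1.6.
E[Jitter|Retries=3] averages over only the 2 units with Retries=3 (Latency = 3, 5): Jitter = 0, 2, mean 1.
Difference = 1.6 − 1 = 0.6.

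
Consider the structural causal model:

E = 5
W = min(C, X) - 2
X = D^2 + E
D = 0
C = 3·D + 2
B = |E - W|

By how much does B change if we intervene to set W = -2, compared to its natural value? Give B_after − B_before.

2

The intervention breaks the incoming arrows to W: W = min(C, X) - 2 no longer applies, and W = -2.
B = |E - W|  [with E=5, W=-2]  = 7
Without intervention: X = D^2 + E  [with D=0, E=5]  = 5; C = 3·D + 2  [with D=0]  = 2; W = min(C, X) - 2  [with C=2, X=5]  = 0; B = |E - W|  [with E=5, W=0]  = 5.
Change = 7 − 5 = 2.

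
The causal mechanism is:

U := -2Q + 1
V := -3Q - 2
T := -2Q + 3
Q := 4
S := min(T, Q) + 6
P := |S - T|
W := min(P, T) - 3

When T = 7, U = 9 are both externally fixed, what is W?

Setting T = 7, U = 9 by intervention discards those variables' equations.
S = min(T, Q) + 6  [with T=7, Q=4]  = 10
P = |S - T|  [with S=10, T=7]  = 3
W = min(P, T) - 3  [with P=3, T=7]  = 0

0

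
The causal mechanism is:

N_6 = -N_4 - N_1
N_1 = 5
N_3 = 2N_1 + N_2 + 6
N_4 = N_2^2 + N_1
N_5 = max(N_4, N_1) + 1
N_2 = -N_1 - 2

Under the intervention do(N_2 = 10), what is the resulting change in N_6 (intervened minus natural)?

Under do(N_2=10), the mechanism N_2 = -N_1 - 2 is discarded; N_2 is fixed at 10.
N_4 = N_2^2 + N_1  [with N_2=10, N_1=5]  = 105
N_6 = -N_4 - N_1  [with N_4=105, N_1=5]  = -110
Without intervention: N_2 = -N_1 - 2  [with N_1=5]  = -7; N_4 = N_2^2 + N_1  [with N_2=-7, N_1=5]  = 54; N_6 = -N_4 - N_1  [with N_4=54, N_1=5]  = -59.
Change = -110 − (-59) = -51.

-51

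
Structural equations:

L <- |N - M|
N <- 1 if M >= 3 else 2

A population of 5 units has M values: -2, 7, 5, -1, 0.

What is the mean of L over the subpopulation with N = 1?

Conditioning on N=1 selects the 2 unit(s) with M ∈ {7, 5}. Their L values: 6, 4. Mean = 5.

5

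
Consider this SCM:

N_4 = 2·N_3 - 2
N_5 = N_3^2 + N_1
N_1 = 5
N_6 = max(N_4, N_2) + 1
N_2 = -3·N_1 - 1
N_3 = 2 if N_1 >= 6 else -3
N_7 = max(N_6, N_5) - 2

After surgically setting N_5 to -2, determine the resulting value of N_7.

Under do(N_5=-2), the mechanism N_5 = N_3^2 + N_1 is discarded; N_5 is fixed at -2.
N_2 = -3·N_1 - 1  [with N_1=5]  = -16
N_3 = 2 if N_1 >= 6 else -3  [with N_1=5]  = -3
N_4 = 2·N_3 - 2  [with N_3=-3]  = -8
N_6 = max(N_4, N_2) + 1  [with N_4=-8, N_2=-16]  = -7
N_7 = max(N_6, N_5) - 2  [with N_6=-7, N_5=-2]  = -4

-4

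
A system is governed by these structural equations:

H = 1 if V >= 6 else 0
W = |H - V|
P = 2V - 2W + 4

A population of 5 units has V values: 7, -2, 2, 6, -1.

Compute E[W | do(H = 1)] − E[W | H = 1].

-2.1

do(H=1) breaks H's dependence on V. With H=1 fixed, W across the units is 6, 3, 1, 5, 2, mean 3.4.
Conditioning on H=1 selects the 2 unit(s) with V ∈ {7, 6}. Their W values: 6, 5. Mean = 5.5.
Difference = 3.4 − 5.5 = -2.1.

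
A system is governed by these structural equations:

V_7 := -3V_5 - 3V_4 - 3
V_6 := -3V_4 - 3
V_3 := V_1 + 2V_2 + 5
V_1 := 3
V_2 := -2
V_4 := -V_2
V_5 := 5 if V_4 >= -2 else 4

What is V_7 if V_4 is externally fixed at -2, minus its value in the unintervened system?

The intervention breaks the incoming arrows to V_4: V_4 := -V_2 no longer applies, and V_4 = -2.
V_5 = 5 if V_4 >= -2 else 4  [with V_4=-2]  = 5
V_7 = -3V_5 - 3V_4 - 3  [with V_5=5, V_4=-2]  = -12
Without intervention: V_4 = -V_2  [with V_2=-2]  = 2; V_5 = 5 if V_4 >= -2 else 4  [with V_4=2]  = 5; V_7 = -3V_5 - 3V_4 - 3  [with V_5=5, V_4=2]  = -24.
Change = -12 − (-24) = 12.

12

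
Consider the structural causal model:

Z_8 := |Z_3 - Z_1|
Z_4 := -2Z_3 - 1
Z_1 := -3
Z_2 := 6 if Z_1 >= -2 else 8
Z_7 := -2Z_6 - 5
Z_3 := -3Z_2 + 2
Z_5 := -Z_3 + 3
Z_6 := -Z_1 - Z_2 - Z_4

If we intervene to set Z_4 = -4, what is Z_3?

-22

Under do(Z_4=-4), the mechanism Z_4 := -2Z_3 - 1 is discarded; Z_4 is fixed at -4.
Since Z_3 is not a descendant of the intervened variable, it is unaffected.
Z_2 = 6 if Z_1 >= -2 else 8  [with Z_1=-3]  = 8
Z_3 = -3Z_2 + 2  [with Z_2=8]  = -22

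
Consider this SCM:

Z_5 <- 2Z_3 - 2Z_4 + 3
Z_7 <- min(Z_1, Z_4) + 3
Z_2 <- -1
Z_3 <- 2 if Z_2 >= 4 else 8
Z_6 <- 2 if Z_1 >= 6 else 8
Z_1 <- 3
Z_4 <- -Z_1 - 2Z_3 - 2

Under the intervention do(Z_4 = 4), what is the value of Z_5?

Intervening sets Z_4 = 4 and removes its equation (Z_4 <- -Z_1 - 2Z_3 - 2).
Z_3 = 2 if Z_2 >= 4 else 8  [with Z_2=-1]  = 8
Z_5 = 2Z_3 - 2Z_4 + 3  [with Z_3=8, Z_4=4]  = 11

11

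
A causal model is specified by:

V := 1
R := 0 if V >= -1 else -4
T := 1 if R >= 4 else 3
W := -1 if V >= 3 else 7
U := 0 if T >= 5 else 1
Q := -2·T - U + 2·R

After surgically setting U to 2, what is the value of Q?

The intervention breaks the incoming arrows to U: U := 0 if T >= 5 else 1 no longer applies, and U = 2.
R = 0 if V >= -1 else -4  [with V=1]  = 0
T = 1 if R >= 4 else 3  [with R=0]  = 3
Q = -2·T - U + 2·R  [with T=3, U=2, R=0]  = -8

-8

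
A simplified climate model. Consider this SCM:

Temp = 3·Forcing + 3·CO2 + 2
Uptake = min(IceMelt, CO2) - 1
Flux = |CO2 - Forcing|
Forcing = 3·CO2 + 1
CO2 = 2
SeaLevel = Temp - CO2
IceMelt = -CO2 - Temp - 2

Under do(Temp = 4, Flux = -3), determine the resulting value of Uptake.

Under do(Temp = 4, Flux = -3), each intervened variable's structural equation is replaced by its fixed value.
IceMelt = -CO2 - Temp - 2  [with CO2=2, Temp=4]  = -8
Uptake = min(IceMelt, CO2) - 1  [with IceMelt=-8, CO2=2]  = -9

-9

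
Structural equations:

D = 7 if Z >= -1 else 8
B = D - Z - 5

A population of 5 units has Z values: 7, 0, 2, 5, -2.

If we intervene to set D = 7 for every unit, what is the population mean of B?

The intervention sets D=7 in all 5 units regardless of Z. Recomputing B per unit gives -5, 2, 0, -3, 4; average -0.4.

-0.4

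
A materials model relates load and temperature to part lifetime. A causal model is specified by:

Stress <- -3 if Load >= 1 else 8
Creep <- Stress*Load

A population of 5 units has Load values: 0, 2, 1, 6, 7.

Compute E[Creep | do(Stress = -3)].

-9.6

do(Stress=-3) breaks Stress's dependence on Load. With Stress=-3 fixed, Creep across the units is 0, -6, -3, -18, -21, mean -9.6.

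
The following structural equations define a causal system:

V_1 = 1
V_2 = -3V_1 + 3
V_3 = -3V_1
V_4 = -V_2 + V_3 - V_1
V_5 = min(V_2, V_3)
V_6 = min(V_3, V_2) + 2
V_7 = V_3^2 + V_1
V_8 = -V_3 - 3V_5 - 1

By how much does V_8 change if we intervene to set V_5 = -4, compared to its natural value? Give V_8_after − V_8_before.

3

do(V_5=-4) replaces the equation V_5 = min(V_2, V_3) with the constant V_5 = -4.
V_3 = -3V_1  [with V_1=1]  = -3
V_8 = -V_3 - 3V_5 - 1  [with V_3=-3, V_5=-4]  = 14
Without intervention: V_2 = -3V_1 + 3  [with V_1=1]  = 0; V_3 = -3V_1  [with V_1=1]  = -3; V_5 = min(V_2, V_3)  [with V_2=0, V_3=-3]  = -3; V_8 = -V_3 - 3V_5 - 1  [with V_3=-3, V_5=-3]  = 11.
Change = 14 − 11 = 3.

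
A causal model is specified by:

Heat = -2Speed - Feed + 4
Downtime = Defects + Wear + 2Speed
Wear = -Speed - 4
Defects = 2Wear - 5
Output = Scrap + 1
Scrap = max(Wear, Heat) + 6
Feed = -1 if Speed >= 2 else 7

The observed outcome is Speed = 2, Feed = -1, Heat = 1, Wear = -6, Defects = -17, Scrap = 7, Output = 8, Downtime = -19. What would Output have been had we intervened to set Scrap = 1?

2

Intervening sets Scrap = 1 and removes its equation (Scrap = max(Wear, Heat) + 6).
Output = Scrap + 1  [with Scrap=1]  = 2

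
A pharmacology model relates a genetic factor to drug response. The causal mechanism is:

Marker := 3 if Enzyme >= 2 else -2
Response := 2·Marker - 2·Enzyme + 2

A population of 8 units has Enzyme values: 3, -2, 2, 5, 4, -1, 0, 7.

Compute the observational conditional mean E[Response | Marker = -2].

Observing Marker=-2 restricts to units where Marker's equation naturally yields -2: Enzyme ∈ {-2, -1, 0}. In that subpopulation Response = 2, 0, -2, mean 0.

0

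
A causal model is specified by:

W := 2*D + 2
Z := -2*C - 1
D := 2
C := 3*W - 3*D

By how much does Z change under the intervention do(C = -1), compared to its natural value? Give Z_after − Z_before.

26

The intervention breaks the incoming arrows to C: C := 3*W - 3*D no longer applies, and C = -1.
Z = -2*C - 1  [with C=-1]  = 1
Without intervention: W = 2*D + 2  [with D=2]  = 6; C = 3*W - 3*D  [with W=6, D=2]  = 12; Z = -2*C - 1  [with C=12]  = -25.
Change = 1 − (-25) = 26.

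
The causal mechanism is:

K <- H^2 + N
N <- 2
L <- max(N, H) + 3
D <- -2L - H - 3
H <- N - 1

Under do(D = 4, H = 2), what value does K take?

6

Setting D = 4, H = 2 by intervention discards those variables' equations.
K = H^2 + N  [with H=2, N=2]  = 6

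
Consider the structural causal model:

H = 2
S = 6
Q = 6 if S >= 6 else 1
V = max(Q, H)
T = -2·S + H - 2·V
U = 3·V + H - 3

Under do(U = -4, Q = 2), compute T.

-14

Under do(U = -4, Q = 2), each intervened variable's structural equation is replaced by its fixed value.
V = max(Q, H)  [with Q=2, H=2]  = 2
T = -2·S + H - 2·V  [with S=6, H=2, V=2]  = -14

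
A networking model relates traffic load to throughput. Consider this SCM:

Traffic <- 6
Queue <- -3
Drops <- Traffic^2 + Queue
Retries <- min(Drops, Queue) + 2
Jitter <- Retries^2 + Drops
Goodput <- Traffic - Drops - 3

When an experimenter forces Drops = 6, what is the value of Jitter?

7

do(Drops=6) replaces the equation Drops <- Traffic^2 + Queue with the constant Drops = 6.
Retries = min(Drops, Queue) + 2  [with Drops=6, Queue=-3]  = -1
Jitter = Retries^2 + Drops  [with Retries=-1, Drops=6]  = 7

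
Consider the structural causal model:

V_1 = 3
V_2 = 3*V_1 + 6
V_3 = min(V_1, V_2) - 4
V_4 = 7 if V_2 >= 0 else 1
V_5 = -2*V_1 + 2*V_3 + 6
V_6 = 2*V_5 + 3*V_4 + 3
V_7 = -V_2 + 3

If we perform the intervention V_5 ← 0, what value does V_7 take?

Under do(V_5=0), the mechanism V_5 = -2*V_1 + 2*V_3 + 6 is discarded; V_5 is fixed at 0.
Since V_7 is not a descendant of the intervened variable, it is unaffected.
V_2 = 3*V_1 + 6  [with V_1=3]  = 15
V_7 = -V_2 + 3  [with V_2=15]  = -12

-12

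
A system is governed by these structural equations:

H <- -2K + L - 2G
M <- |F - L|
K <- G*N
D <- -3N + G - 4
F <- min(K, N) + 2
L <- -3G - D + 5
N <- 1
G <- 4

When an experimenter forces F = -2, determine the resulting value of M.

2

The intervention breaks the incoming arrows to F: F <- min(K, N) + 2 no longer applies, and F = -2.
D = -3N + G - 4  [with N=1, G=4]  = -3
L = -3G - D + 5  [with G=4, D=-3]  = -4
M = |F - L|  [with F=-2, L=-4]  = 2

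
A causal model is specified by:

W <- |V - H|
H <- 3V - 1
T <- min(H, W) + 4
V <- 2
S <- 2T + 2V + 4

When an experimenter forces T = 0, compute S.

8

Intervening sets T = 0 and removes its equation (T <- min(H, W) + 4).
S = 2T + 2V + 4  [with T=0, V=2]  = 8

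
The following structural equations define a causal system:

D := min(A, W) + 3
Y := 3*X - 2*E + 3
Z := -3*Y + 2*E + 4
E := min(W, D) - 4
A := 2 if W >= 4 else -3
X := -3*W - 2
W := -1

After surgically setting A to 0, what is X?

1

Under do(A=0), the mechanism A := 2 if W >= 4 else -3 is discarded; A is fixed at 0.
Since X is not a descendant of the intervened variable, it is unaffected.
X = -3*W - 2  [with W=-1]  = 1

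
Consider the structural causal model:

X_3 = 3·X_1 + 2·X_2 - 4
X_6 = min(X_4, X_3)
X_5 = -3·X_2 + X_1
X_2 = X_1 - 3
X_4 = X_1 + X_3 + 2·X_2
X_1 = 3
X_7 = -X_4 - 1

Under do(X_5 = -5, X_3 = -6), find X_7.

The joint intervention fixes X_5 = -5, X_3 = -6, removing each variable's own equation.
X_2 = X_1 - 3  [with X_1=3]  = 0
X_4 = X_1 + X_3 + 2·X_2  [with X_1=3, X_3=-6, X_2=0]  = -3
X_7 = -X_4 - 1  [with X_4=-3]  = 2

2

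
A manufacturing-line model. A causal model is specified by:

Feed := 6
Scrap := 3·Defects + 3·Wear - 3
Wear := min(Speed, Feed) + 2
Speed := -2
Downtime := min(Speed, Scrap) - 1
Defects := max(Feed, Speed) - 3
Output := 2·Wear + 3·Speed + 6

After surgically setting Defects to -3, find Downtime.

-13

The intervention breaks the incoming arrows to Defects: Defects := max(Feed, Speed) - 3 no longer applies, and Defects = -3.
Wear = min(Speed, Feed) + 2  [with Speed=-2, Feed=6]  = 0
Scrap = 3·Defects + 3·Wear - 3  [with Defects=-3, Wear=0]  = -12
Downtime = min(Speed, Scrap) - 1  [with Speed=-2, Scrap=-12]  = -13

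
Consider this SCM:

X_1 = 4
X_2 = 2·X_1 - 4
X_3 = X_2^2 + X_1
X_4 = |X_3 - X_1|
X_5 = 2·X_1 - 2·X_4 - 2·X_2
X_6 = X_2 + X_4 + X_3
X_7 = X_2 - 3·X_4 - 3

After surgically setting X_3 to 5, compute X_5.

-2

do(X_3=5) replaces the equation X_3 = X_2^2 + X_1 with the constant X_3 = 5.
X_2 = 2·X_1 - 4  [with X_1=4]  = 4
X_4 = |X_3 - X_1|  [with X_3=5, X_1=4]  = 1
X_5 = 2·X_1 - 2·X_4 - 2·X_2  [with X_1=4, X_4=1, X_2=4]  = -2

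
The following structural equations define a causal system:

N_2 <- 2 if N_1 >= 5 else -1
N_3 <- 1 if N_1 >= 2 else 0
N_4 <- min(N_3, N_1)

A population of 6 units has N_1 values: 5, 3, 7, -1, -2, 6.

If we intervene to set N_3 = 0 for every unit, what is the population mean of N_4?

Under do(N_3=0), N_3's equation is replaced by N_3=0 for every unit. Per-unit N_4: 0, 0, 0, -1, -2, 0. Mean = -0.5.

-0.5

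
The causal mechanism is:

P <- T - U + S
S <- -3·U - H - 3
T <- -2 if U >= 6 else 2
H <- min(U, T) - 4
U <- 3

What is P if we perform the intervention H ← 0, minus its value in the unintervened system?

do(H=0) replaces the equation H <- min(U, T) - 4 with the constant H = 0.
T = -2 if U >= 6 else 2  [with U=3]  = 2
S = -3·U - H - 3  [with U=3, H=0]  = -12
P = T - U + S  [with T=2, U=3, S=-12]  = -13
Without intervention: T = -2 if U >= 6 else 2  [with U=3]  = 2; H = min(U, T) - 4  [with U=3, T=2]  = -2; S = -3·U - H - 3  [with U=3, H=-2]  = -10; P = T - U + S  [with T=2, U=3, S=-10]  = -11.
Change = -13 − (-11) = -2.

-2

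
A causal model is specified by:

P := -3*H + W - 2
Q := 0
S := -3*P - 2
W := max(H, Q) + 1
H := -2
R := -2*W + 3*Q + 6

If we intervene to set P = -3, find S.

The intervention breaks the incoming arrows to P: P := -3*H + W - 2 no longer applies, and P = -3.
S = -3*P - 2  [with P=-3]  = 7

7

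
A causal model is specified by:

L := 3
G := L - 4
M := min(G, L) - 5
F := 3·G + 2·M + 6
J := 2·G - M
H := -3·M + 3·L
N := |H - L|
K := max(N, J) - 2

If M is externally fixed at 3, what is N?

The intervention breaks the incoming arrows to M: M := min(G, L) - 5 no longer applies, and M = 3.
H = -3·M + 3·L  [with M=3, L=3]  = 0
N = |H - L|  [with H=0, L=3]  = 3

3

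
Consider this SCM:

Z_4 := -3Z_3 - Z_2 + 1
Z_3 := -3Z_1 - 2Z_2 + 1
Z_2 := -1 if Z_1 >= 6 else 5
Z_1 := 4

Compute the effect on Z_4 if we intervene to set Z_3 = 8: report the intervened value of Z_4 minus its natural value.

The intervention breaks the incoming arrows to Z_3: Z_3 := -3Z_1 - 2Z_2 + 1 no longer applies, and Z_3 = 8.
Z_2 = -1 if Z_1 >= 6 else 5  [with Z_1=4]  = 5
Z_4 = -3Z_3 - Z_2 + 1  [with Z_3=8, Z_2=5]  = -28
Without intervention: Z_2 = -1 if Z_1 >= 6 else 5  [with Z_1=4]  = 5; Z_3 = -3Z_1 - 2Z_2 + 1  [with Z_1=4, Z_2=5]  = -21; Z_4 = -3Z_3 - Z_2 + 1  [with Z_3=-21, Z_2=5]  = 59.
Change = -28 − 59 = -87.

-87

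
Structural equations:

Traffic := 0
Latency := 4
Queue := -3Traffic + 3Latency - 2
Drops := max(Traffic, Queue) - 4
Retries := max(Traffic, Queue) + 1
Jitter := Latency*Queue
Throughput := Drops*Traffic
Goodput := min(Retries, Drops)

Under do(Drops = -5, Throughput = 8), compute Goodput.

-5

Setting Drops = -5, Throughput = 8 by intervention discards those variables' equations.
Queue = -3Traffic + 3Latency - 2  [with Traffic=0, Latency=4]  = 10
Retries = max(Traffic, Queue) + 1  [with Traffic=0, Queue=10]  = 11
Goodput = min(Retries, Drops)  [with Retries=11, Drops=-5]  = -5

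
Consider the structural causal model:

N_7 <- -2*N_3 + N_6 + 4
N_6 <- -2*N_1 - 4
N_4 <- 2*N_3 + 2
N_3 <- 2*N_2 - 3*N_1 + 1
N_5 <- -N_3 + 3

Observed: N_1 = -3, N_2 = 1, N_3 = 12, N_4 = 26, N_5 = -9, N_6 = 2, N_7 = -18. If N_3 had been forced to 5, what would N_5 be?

do(N_3=5) replaces the equation N_3 <- 2*N_2 - 3*N_1 + 1 with the constant N_3 = 5.
N_5 = -N_3 + 3  [with N_3=5]  = -2

-2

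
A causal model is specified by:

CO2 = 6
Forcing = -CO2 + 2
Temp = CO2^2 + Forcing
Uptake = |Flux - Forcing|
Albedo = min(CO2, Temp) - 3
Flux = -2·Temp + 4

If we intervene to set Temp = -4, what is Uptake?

The intervention breaks the incoming arrows to Temp: Temp = CO2^2 + Forcing no longer applies, and Temp = -4.
Forcing = -CO2 + 2  [with CO2=6]  = -4
Flux = -2·Temp + 4  [with Temp=-4]  = 12
Uptake = |Flux - Forcing|  [with Flux=12, Forcing=-4]  = 16

16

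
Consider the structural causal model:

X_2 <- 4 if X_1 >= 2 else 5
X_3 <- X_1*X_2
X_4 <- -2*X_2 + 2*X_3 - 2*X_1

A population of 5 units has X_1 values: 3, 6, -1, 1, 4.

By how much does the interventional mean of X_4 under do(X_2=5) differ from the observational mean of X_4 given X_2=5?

20.8

do(X_2=5) breaks X_2's dependence on X_1. With X_2=5 fixed, X_4 across the units is 14, 38, -18, -2, 22, mean 10.8.
E[X_4|X_2=5] averages over only the 2 units with X_2=5 (X_1 = -1, 1): X_4 = -18, -2, mean -10.
Difference = 10.8 − (-10) = 20.8.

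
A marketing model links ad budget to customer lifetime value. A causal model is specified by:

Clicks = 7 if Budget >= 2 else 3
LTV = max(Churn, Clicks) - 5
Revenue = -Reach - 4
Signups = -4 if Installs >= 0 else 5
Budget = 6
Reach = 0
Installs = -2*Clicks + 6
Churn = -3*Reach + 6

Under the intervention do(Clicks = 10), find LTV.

The intervention breaks the incoming arrows to Clicks: Clicks = 7 if Budget >= 2 else 3 no longer applies, and Clicks = 10.
Churn = -3*Reach + 6  [with Reach=0]  = 6
LTV = max(Churn, Clicks) - 5  [with Churn=6, Clicks=10]  = 5

5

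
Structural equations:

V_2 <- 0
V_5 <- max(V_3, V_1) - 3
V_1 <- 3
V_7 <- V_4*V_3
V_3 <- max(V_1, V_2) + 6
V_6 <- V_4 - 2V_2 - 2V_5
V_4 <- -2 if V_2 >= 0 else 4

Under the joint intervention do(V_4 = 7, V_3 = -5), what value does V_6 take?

7

The joint intervention fixes V_4 = 7, V_3 = -5, removing each variable's own equation.
V_5 = max(V_3, V_1) - 3  [with V_3=-5, V_1=3]  = 0
V_6 = V_4 - 2V_2 - 2V_5  [with V_4=7, V_2=0, V_5=0]  = 7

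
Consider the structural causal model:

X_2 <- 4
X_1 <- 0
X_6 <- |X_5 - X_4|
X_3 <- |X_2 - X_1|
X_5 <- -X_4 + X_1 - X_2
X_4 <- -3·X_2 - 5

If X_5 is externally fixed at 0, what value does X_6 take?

17

The intervention breaks the incoming arrows to X_5: X_5 <- -X_4 + X_1 - X_2 no longer applies, and X_5 = 0.
X_4 = -3·X_2 - 5  [with X_2=4]  = -17
X_6 = |X_5 - X_4|  [with X_5=0, X_4=-17]  = 17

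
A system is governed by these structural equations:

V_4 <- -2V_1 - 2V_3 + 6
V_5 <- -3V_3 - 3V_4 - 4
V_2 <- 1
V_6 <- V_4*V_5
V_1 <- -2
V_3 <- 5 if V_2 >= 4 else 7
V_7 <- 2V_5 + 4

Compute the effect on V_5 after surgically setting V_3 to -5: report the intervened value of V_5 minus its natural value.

do(V_3=-5) replaces the equation V_3 <- 5 if V_2 >= 4 else 7 with the constant V_3 = -5.
V_4 = -2V_1 - 2V_3 + 6  [with V_1=-2, V_3=-5]  = 20
V_5 = -3V_3 - 3V_4 - 4  [with V_3=-5, V_4=20]  = -49
Without intervention: V_3 = 5 if V_2 >= 4 else 7  [with V_2=1]  = 7; V_4 = -2V_1 - 2V_3 + 6  [with V_1=-2, V_3=7]  = -4; V_5 = -3V_3 - 3V_4 - 4  [with V_3=7, V_4=-4]  = -13.
Change = -49 − (-13) = -36.

-36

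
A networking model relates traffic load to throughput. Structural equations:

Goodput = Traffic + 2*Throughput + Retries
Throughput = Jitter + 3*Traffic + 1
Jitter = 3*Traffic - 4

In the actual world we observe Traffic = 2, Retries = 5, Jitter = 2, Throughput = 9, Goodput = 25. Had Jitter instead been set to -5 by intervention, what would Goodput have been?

11

do(Jitter=-5) replaces the equation Jitter = 3*Traffic - 4 with the constant Jitter = -5.
Throughput = Jitter + 3*Traffic + 1  [with Jitter=-5, Traffic=2]  = 2
Goodput = Traffic + 2*Throughput + Retries  [with Traffic=2, Throughput=2, Retries=5]  = 11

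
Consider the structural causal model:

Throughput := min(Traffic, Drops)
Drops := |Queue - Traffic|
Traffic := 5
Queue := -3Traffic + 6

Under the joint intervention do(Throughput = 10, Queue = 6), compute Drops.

Setting Throughput = 10, Queue = 6 by intervention discards those variables' equations.
Drops = |Queue - Traffic|  [with Queue=6, Traffic=5]  = 1

1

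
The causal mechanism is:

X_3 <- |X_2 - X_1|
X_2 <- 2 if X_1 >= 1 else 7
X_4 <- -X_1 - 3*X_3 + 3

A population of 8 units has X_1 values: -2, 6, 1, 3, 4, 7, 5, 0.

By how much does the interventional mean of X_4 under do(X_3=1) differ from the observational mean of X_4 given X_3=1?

Under do(X_3=1), X_3's equation is replaced by X_3=1 for every unit. Per-unit X_4: 2, -6, -1, -3, -4, -7, -5, 0. Mean = -3.
Conditioning on X_3=1 selects the 2 unit(s) with X_1 ∈ {1, 3}. Their X_4 values: -1, -3. Mean = -2.
Difference = -3 − (-2) = -1.

-1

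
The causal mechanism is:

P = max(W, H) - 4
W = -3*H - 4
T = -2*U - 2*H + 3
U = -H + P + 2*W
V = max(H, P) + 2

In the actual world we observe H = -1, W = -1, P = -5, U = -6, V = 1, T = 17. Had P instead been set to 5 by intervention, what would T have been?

-3

The intervention breaks the incoming arrows to P: P = max(W, H) - 4 no longer applies, and P = 5.
W = -3*H - 4  [with H=-1]  = -1
U = -H + P + 2*W  [with H=-1, P=5, W=-1]  = 4
T = -2*U - 2*H + 3  [with U=4, H=-1]  = -3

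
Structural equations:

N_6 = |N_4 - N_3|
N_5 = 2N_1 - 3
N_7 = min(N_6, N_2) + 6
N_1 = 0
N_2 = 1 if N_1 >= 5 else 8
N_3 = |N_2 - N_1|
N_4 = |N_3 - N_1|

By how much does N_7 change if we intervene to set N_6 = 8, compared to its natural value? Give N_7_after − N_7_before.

8

Intervening sets N_6 = 8 and removes its equation (N_6 = |N_4 - N_3|).
N_2 = 1 if N_1 >= 5 else 8  [with N_1=0]  = 8
N_7 = min(N_6, N_2) + 6  [with N_6=8, N_2=8]  = 14
Without intervention: N_2 = 1 if N_1 >= 5 else 8  [with N_1=0]  = 8; N_3 = |N_2 - N_1|  [with N_2=8, N_1=0]  = 8; N_4 = |N_3 - N_1|  [with N_3=8, N_1=0]  = 8; N_6 = |N_4 - N_3|  [with N_4=8, N_3=8]  = 0; N_7 = min(N_6, N_2) + 6  [with N_6=0, N_2=8]  = 6.
Change = 14 − 6 = 8.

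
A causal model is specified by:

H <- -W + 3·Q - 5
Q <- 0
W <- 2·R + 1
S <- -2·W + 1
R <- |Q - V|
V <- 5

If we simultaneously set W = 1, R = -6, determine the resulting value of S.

-1

The joint intervention fixes W = 1, R = -6, removing each variable's own equation.
S = -2·W + 1  [with W=1]  = -1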